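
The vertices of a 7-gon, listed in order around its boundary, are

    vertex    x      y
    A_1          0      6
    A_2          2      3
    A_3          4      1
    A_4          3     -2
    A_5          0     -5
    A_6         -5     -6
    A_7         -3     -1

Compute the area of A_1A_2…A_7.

52

A_1→A_2: (0)(3) − (2)(6) = -12
A_2→A_3: (2)(1) − (4)(3) = -10
A_3→A_4: (4)(-2) − (3)(1) = -11
A_4→A_5: (3)(-5) − (0)(-2) = -15
A_5→A_6: (0)(-6) − (-5)(-5) = -25
A_6→A_7: (-5)(-1) − (-3)(-6) = -13
A_7→A_1: (-3)(6) − (0)(-1) = -18
Σ = -104
Area = |Σ|/2 = 52.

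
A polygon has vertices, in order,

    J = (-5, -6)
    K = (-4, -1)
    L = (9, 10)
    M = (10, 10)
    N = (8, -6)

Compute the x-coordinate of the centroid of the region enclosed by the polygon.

Apply the surveyor's formula. First the cross-terms c_i = x_i·y_{i+1} − x_{i+1}·y_i:
  -19, -31, -10, -140, -78  ⇒  2A = -278, A = -139.
Then Σ (x_i + x_{i+1})·c_i = -2928, so x̄ = -2928 / (6·(-139)) = 488/139.

488/139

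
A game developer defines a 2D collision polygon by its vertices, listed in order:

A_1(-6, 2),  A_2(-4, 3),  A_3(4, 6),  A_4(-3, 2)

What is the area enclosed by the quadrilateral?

7

Σ = (-10) + (-36) + (26) + (6) = -14
Area = |Σ|/2 = 7.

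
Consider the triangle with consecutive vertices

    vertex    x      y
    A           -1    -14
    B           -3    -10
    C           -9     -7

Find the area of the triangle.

9

Apply the shoelace formula: 2A = Σ (x_i·y_{i+1} − x_{i+1}·y_i), indices taken mod 3.
Cross-terms: -32, -69, 119  ⇒  Σ = 18
Area = |Σ|/2 = 9.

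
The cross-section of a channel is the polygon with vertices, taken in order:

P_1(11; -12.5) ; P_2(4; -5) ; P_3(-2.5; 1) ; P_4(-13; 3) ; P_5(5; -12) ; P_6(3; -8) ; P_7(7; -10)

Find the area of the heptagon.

88.75

Apply Gauss's area formula: 2A = Σ (x_i·y_{i+1} − x_{i+1}·y_i), indices taken mod 7.
P_1→P_2: (11)(-5) − (4)(-12.5) = -5
P_2→P_3: (4)(1) − (-2.5)(-5) = -8.5
P_3→P_4: (-2.5)(3) − (-13)(1) = 5.5
P_4→P_5: (-13)(-12) − (5)(3) = 141
P_5→P_6: (5)(-8) − (3)(-12) = -4
P_6→P_7: (3)(-10) − (7)(-8) = 26
P_7→P_1: (7)(-12.5) − (11)(-10) = 22.5
Σ = 177.5
Area = |Σ|/2 = 88.75.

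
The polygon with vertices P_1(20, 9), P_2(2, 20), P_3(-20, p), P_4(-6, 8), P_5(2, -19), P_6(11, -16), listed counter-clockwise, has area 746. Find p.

The doubled signed area Σ (x_i y_{i+1} − x_{i+1} y_i) is linear in p.
With p=0 it equals 1316; the coefficient of p is 8 (from the two edges through P_3).
So 8·p + 1316 = 2·746 = 1492 ⇒ p = 22.

22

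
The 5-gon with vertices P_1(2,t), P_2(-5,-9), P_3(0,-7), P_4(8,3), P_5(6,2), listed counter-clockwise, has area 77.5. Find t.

8

The doubled signed area Σ (x_i y_{i+1} − x_{i+1} y_i) is linear in t.
With t=0 it equals 67; the coefficient of t is 11 (from the two edges through P_1).
So 11·t + 67 = 2·77.5 = 155 ⇒ t = 8.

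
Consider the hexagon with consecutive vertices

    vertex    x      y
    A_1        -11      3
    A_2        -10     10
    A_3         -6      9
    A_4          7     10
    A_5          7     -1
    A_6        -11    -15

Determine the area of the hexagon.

312

Apply the shoelace (surveyor's) formula: 2A = Σ (x_i·y_{i+1} − x_{i+1}·y_i), indices taken mod 6.
Cross-terms: -80, -30, -123, -77, -116, -198  ⇒  Σ = -624
Area = |Σ|/2 = 312.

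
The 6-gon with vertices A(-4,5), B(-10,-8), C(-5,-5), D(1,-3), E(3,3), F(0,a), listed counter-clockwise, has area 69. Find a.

2

Write out the shoelace sum; only the two edges meeting at F involve a:
2·Area = [(3·a − 0·3) + (0·5 − (-4)·a)] + 124
       = 7·a + 124 = 138
⇒ a = 2.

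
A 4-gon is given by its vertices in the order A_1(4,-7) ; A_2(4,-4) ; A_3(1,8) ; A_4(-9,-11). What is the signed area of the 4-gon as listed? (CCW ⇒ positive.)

108

Apply the shoelace formula: 2A = Σ (x_i·y_{i+1} − x_{i+1}·y_i), indices taken mod 4.
Σ = (12) + (36) + (61) + (107) = 216
Signed area = Σ/2 = 108 (positive ⇒ counter-clockwise traversal).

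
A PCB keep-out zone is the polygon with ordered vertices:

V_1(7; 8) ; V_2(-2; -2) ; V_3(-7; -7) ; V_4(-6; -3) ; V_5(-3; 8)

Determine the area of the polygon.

78

Σ = (2) + (0) + (-21) + (-57) + (-80) = -156
Area = |Σ|/2 = 78.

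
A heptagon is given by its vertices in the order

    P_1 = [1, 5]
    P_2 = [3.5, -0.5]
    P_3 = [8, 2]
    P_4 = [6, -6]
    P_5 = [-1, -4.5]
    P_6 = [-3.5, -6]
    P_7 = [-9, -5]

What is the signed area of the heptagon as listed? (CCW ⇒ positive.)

Apply the shoelace formula: 2A = Σ (x_i·y_{i+1} − x_{i+1}·y_i), indices taken mod 7.
Cross-terms: -18, 11, -60, -33, -9.75, -36.5, -40  ⇒  Σ = -186.25
Signed area = Σ/2 = -93.125 (negative ⇒ clockwise traversal).

-93.125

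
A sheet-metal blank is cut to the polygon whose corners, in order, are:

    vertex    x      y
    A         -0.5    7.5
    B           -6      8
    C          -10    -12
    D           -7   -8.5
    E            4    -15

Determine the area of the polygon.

Σ = (41) + (152) + (1) + (139) + (22.5) = 355.5
Area = |Σ|/2 = 177.75.

177.75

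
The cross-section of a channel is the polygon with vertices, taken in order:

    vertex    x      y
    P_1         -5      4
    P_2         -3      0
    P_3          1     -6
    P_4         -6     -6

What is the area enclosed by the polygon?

Apply Gauss's area formula: 2A = Σ (x_i·y_{i+1} − x_{i+1}·y_i), indices taken mod 4.
Cross-terms: 12, 18, -42, -54  ⇒  Σ = -66
Area = |Σ|/2 = 33.

33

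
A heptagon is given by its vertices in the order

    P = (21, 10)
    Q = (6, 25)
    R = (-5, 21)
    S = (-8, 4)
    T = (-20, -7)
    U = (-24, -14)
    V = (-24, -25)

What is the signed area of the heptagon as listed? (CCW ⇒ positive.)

Apply the surveyor's formula: 2A = Σ (x_i·y_{i+1} − x_{i+1}·y_i), indices taken mod 7.
P→Q: (21)(25) − (6)(10) = 465
Q→R: (6)(21) − (-5)(25) = 251
R→S: (-5)(4) − (-8)(21) = 148
S→T: (-8)(-7) − (-20)(4) = 136
T→U: (-20)(-14) − (-24)(-7) = 112
U→V: (-24)(-25) − (-24)(-14) = 264
V→P: (-24)(10) − (21)(-25) = 285
Σ = 1661
Signed area = Σ/2 = 830.5 (positive ⇒ counter-clockwise traversal).

830.5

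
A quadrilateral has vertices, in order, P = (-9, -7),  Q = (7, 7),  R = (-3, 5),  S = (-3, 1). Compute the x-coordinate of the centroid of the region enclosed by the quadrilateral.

-5/7

Apply the shoelace formula. First the cross-terms c_i = x_i·y_{i+1} − x_{i+1}·y_i:
  -14, 56, 12, 30  ⇒  2A = 84, A = 42.
Then Σ (x_i + x_{i+1})·c_i = -180, so x̄ = -180 / (6·42) = -5/7.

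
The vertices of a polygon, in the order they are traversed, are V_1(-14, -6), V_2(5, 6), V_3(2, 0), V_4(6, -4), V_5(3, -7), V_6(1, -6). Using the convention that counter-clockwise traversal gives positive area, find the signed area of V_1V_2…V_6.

-102.5

Apply the surveyor's formula: 2A = Σ (x_i·y_{i+1} − x_{i+1}·y_i), indices taken mod 6.
Cross-terms: -54, -12, -8, -30, -11, -90  ⇒  Σ = -205
Signed area = Σ/2 = -102.5 (negative ⇒ clockwise traversal).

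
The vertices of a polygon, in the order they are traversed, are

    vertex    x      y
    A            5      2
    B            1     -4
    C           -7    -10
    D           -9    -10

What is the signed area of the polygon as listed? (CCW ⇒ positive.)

Apply Gauss's area formula: 2A = Σ (x_i·y_{i+1} − x_{i+1}·y_i), indices taken mod 4.
Σ = (-22) + (-38) + (-20) + (32) = -48
Signed area = Σ/2 = -24 (negative ⇒ clockwise traversal).

-24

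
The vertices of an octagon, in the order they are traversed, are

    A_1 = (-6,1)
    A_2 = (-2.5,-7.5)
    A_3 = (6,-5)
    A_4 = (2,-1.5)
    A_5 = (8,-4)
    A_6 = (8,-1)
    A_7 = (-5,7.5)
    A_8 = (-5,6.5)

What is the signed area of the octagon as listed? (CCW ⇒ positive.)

A_1→A_2: (-6)(-7.5) − (-2.5)(1) = 47.5
A_2→A_3: (-2.5)(-5) − (6)(-7.5) = 57.5
A_3→A_4: (6)(-1.5) − (2)(-5) = 1
A_4→A_5: (2)(-4) − (8)(-1.5) = 4
A_5→A_6: (8)(-1) − (8)(-4) = 24
A_6→A_7: (8)(7.5) − (-5)(-1) = 55
A_7→A_8: (-5)(6.5) − (-5)(7.5) = 5
A_8→A_1: (-5)(1) − (-6)(6.5) = 34
Σ = 228
Signed area = Σ/2 = 114 (positive ⇒ counter-clockwise traversal).

114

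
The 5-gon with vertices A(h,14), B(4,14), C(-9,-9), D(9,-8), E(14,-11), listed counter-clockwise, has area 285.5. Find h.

7

Write out the shoelace sum; only the two edges meeting at A involve h:
2·Area = [(14·14 − h·(-11)) + (h·14 − 4·14)] + 256
       = 25·h + 396 = 571
⇒ h = 7.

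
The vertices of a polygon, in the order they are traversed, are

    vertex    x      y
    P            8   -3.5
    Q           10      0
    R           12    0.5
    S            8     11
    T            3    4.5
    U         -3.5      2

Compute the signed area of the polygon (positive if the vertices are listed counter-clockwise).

94.5

P→Q: (8)(0) − (10)(-3.5) = 35
Q→R: (10)(0.5) − (12)(0) = 5
R→S: (12)(11) − (8)(0.5) = 128
S→T: (8)(4.5) − (3)(11) = 3
T→U: (3)(2) − (-3.5)(4.5) = 21.75
U→P: (-3.5)(-3.5) − (8)(2) = -3.75
Σ = 189
Signed area = Σ/2 = 94.5 (positive ⇒ counter-clockwise traversal).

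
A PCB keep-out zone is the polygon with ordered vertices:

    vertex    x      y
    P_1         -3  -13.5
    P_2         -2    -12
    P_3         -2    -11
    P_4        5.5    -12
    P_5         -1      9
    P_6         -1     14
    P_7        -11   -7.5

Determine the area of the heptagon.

P_1→P_2: (-3)(-12) − (-2)(-13.5) = 9
P_2→P_3: (-2)(-11) − (-2)(-12) = -2
P_3→P_4: (-2)(-12) − (5.5)(-11) = 84.5
P_4→P_5: (5.5)(9) − (-1)(-12) = 37.5
P_5→P_6: (-1)(14) − (-1)(9) = -5
P_6→P_7: (-1)(-7.5) − (-11)(14) = 161.5
P_7→P_1: (-11)(-13.5) − (-3)(-7.5) = 126
Σ = 411.5
Area = |Σ|/2 = 205.75.

205.75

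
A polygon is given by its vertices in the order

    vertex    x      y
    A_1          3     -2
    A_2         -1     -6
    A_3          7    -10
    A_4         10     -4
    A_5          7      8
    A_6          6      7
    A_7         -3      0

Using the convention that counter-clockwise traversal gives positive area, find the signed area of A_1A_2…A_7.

Apply the shoelace (surveyor's) formula: 2A = Σ (x_i·y_{i+1} − x_{i+1}·y_i), indices taken mod 7.
Cross-terms: -20, 52, 72, 108, 1, 21, 6  ⇒  Σ = 240
Signed area = Σ/2 = 120 (positive ⇒ counter-clockwise traversal).

120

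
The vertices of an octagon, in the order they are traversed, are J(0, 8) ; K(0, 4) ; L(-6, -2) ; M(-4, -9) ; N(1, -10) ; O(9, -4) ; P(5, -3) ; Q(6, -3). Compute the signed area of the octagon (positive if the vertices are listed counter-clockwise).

Apply the surveyor's formula: 2A = Σ (x_i·y_{i+1} − x_{i+1}·y_i), indices taken mod 8.
Σ = (0) + (24) + (46) + (49) + (86) + (-7) + (3) + (48) = 249
Signed area = Σ/2 = 124.5 (positive ⇒ counter-clockwise traversal).

124.5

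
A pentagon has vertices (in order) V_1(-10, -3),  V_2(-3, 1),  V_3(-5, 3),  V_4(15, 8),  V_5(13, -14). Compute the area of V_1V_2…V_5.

Σ = (-19) + (-4) + (-85) + (-314) + (-179) = -601
Area = |Σ|/2 = 300.5.

300.5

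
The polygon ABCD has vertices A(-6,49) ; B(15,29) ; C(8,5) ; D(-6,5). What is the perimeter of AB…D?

112

|AB| = √((21)² + (-20)²) = √841 = 29
|BC| = √((-7)² + (-24)²) = √625 = 25
|CD| = √((-14)² + (0)²) = √196 = 14
|DA| = √((0)² + (44)²) = √1936 = 44
Perimeter = 29 + 25 + 14 + 44 = 112.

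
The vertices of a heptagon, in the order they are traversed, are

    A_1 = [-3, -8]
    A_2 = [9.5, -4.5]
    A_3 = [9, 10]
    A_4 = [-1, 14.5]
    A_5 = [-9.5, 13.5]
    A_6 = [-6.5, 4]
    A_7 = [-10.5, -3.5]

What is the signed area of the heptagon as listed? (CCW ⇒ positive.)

Apply the surveyor's formula: 2A = Σ (x_i·y_{i+1} − x_{i+1}·y_i), indices taken mod 7.
Σ = (89.5) + (135.5) + (140.5) + (124.25) + (49.75) + (64.75) + (73.5) = 677.75
Signed area = Σ/2 = 338.875 (positive ⇒ counter-clockwise traversal).

338.875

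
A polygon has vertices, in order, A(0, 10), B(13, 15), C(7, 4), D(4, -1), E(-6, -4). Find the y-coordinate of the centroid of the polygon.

Apply Gauss's area formula. First the cross-terms c_i = x_i·y_{i+1} − x_{i+1}·y_i:
  -130, -53, -23, -22, -60  ⇒  2A = -288, A = -144.
Then Σ (y_i + y_{i+1})·c_i = -4576, so ȳ = -4576 / (6·(-144)) = 143/27.

143/27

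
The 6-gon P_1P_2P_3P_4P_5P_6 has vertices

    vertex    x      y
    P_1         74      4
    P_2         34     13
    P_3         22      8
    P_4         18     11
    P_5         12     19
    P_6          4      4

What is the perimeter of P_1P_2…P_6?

156

|P_1P_2| = √((-40)² + (9)²) = √1681 = 41
|P_2P_3| = √((-12)² + (-5)²) = √169 = 13
|P_3P_4| = √((-4)² + (3)²) = √25 = 5
|P_4P_5| = √((-6)² + (8)²) = √100 = 10
|P_5P_6| = √((-8)² + (-15)²) = √289 = 17
|P_6P_1| = √((70)² + (0)²) = √4900 = 70
Perimeter = 41 + 13 + 5 + 10 + 17 + 70 = 156.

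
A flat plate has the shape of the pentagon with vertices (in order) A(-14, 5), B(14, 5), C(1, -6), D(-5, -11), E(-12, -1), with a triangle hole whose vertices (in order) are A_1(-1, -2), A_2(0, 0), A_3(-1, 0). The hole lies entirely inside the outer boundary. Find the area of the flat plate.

234.5

Outer boundary:
Apply Gauss's area formula: 2A = Σ (x_i·y_{i+1} − x_{i+1}·y_i), indices taken mod 5.
A→B: (-14)(5) − (14)(5) = -140
B→C: (14)(-6) − (1)(5) = -89
C→D: (1)(-11) − (-5)(-6) = -41
D→E: (-5)(-1) − (-12)(-11) = -127
E→A: (-12)(5) − (-14)(-1) = -74
Σ = -471
Area = |Σ|/2 = 235.5.
Hole:
Σ = (0) + (0) + (2) = 2
Area = |Σ|/2 = 1.
Net area = 235.5 − 1 = 234.5.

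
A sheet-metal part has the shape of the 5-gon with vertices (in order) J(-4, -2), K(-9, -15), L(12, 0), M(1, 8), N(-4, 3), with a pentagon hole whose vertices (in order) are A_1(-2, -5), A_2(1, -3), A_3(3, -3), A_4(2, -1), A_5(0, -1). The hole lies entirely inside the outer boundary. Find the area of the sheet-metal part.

178.5

Outer boundary:
Apply the surveyor's formula: 2A = Σ (x_i·y_{i+1} − x_{i+1}·y_i), indices taken mod 5.
Cross-terms: 42, 180, 96, 35, 20  ⇒  Σ = 373
Area = |Σ|/2 = 186.5.
Hole:
Apply the shoelace (surveyor's) formula: 2A = Σ (x_i·y_{i+1} − x_{i+1}·y_i), indices taken mod 5.
Σ = (11) + (6) + (3) + (-2) + (-2) = 16
Area = |Σ|/2 = 8.
Net area = 186.5 − 8 = 178.5.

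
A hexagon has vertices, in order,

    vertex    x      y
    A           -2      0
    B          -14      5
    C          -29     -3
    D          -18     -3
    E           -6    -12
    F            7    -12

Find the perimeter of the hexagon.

84

|AB| = √((-12)² + (5)²) = √169 = 13
|BC| = √((-15)² + (-8)²) = √289 = 17
|CD| = √((11)² + (0)²) = √121 = 11
|DE| = √((12)² + (-9)²) = √225 = 15
|EF| = √((13)² + (0)²) = √169 = 13
|FA| = √((-9)² + (12)²) = √225 = 15
Perimeter = 13 + 17 + 11 + 15 + 13 + 15 = 84.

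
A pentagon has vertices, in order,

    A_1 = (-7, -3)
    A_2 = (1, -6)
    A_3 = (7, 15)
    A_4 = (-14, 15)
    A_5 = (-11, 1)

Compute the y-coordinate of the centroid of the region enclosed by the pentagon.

313/48

Apply Gauss's area formula. First the cross-terms c_i = x_i·y_{i+1} − x_{i+1}·y_i:
  45, 57, 315, 151, 40  ⇒  2A = 608, A = 304.
Then Σ (y_i + y_{i+1})·c_i = 11894, so ȳ = 11894 / (6·304) = 313/48.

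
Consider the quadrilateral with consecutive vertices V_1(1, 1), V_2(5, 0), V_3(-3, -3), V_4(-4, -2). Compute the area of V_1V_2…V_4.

14

V_1→V_2: (1)(0) − (5)(1) = -5
V_2→V_3: (5)(-3) − (-3)(0) = -15
V_3→V_4: (-3)(-2) − (-4)(-3) = -6
V_4→V_1: (-4)(1) − (1)(-2) = -2
Σ = -28
Area = |Σ|/2 = 14.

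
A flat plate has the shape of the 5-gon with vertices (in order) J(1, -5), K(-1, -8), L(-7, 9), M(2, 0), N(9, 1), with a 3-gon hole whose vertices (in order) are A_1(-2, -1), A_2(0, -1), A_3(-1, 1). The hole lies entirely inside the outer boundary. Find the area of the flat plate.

Outer boundary:
Apply Gauss's area formula: 2A = Σ (x_i·y_{i+1} − x_{i+1}·y_i), indices taken mod 5.
Σ = (-13) + (-65) + (-18) + (2) + (-46) = -140
Area = |Σ|/2 = 70.
Hole:
Apply Gauss's area formula: 2A = Σ (x_i·y_{i+1} − x_{i+1}·y_i), indices taken mod 3.
Σ = (2) + (-1) + (3) = 4
Area = |Σ|/2 = 2.
Net area = 70 − 2 = 68.

68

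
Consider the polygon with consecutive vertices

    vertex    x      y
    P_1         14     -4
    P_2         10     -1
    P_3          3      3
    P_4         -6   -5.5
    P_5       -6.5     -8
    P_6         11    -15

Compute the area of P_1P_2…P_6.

212.125

Apply the surveyor's formula: 2A = Σ (x_i·y_{i+1} − x_{i+1}·y_i), indices taken mod 6.
P_1→P_2: (14)(-1) − (10)(-4) = 26
P_2→P_3: (10)(3) − (3)(-1) = 33
P_3→P_4: (3)(-5.5) − (-6)(3) = 1.5
P_4→P_5: (-6)(-8) − (-6.5)(-5.5) = 12.25
P_5→P_6: (-6.5)(-15) − (11)(-8) = 185.5
P_6→P_1: (11)(-4) − (14)(-15) = 166
Σ = 424.25
Area = |Σ|/2 = 212.125.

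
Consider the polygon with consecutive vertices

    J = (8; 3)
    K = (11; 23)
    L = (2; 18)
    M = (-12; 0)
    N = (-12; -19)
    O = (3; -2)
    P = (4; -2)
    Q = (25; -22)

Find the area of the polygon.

521.5

Apply Gauss's area formula: 2A = Σ (x_i·y_{i+1} − x_{i+1}·y_i), indices taken mod 8.
J→K: (8)(23) − (11)(3) = 151
K→L: (11)(18) − (2)(23) = 152
L→M: (2)(0) − (-12)(18) = 216
M→N: (-12)(-19) − (-12)(0) = 228
N→O: (-12)(-2) − (3)(-19) = 81
O→P: (3)(-2) − (4)(-2) = 2
P→Q: (4)(-22) − (25)(-2) = -38
Q→J: (25)(3) − (8)(-22) = 251
Σ = 1043
Area = |Σ|/2 = 521.5.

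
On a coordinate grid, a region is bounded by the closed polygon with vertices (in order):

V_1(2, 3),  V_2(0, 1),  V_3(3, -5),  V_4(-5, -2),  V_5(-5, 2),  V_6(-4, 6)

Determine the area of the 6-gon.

49

V_1→V_2: (2)(1) − (0)(3) = 2
V_2→V_3: (0)(-5) − (3)(1) = -3
V_3→V_4: (3)(-2) − (-5)(-5) = -31
V_4→V_5: (-5)(2) − (-5)(-2) = -20
V_5→V_6: (-5)(6) − (-4)(2) = -22
V_6→V_1: (-4)(3) − (2)(6) = -24
Σ = -98
Area = |Σ|/2 = 49.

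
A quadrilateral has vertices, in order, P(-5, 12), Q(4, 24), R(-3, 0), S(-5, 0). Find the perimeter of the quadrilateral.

|PQ| = √((9)² + (12)²) = √225 = 15
|QR| = √((-7)² + (-24)²) = √625 = 25
|RS| = √((-2)² + (0)²) = √4 = 2
|SP| = √((0)² + (12)²) = √144 = 12
Perimeter = 15 + 25 + 2 + 12 = 54.

54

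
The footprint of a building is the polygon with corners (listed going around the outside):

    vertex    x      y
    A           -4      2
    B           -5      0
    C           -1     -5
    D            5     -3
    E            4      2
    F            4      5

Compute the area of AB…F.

62.5

Cross-terms: 10, 25, 28, 22, 12, 28  ⇒  Σ = 125
Area = |Σ|/2 = 62.5.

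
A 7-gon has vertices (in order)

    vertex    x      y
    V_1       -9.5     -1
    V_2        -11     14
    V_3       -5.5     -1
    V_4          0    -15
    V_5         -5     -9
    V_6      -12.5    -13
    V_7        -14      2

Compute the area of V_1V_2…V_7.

Apply the shoelace formula: 2A = Σ (x_i·y_{i+1} − x_{i+1}·y_i), indices taken mod 7.
V_1→V_2: (-9.5)(14) − (-11)(-1) = -144
V_2→V_3: (-11)(-1) − (-5.5)(14) = 88
V_3→V_4: (-5.5)(-15) − (0)(-1) = 82.5
V_4→V_5: (0)(-9) − (-5)(-15) = -75
V_5→V_6: (-5)(-13) − (-12.5)(-9) = -47.5
V_6→V_7: (-12.5)(2) − (-14)(-13) = -207
V_7→V_1: (-14)(-1) − (-9.5)(2) = 33
Σ = -270
Area = |Σ|/2 = 135.

135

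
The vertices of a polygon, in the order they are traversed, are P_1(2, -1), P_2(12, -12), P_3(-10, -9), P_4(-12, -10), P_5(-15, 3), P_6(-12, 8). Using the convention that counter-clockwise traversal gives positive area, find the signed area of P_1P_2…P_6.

-261

Apply Gauss's area formula: 2A = Σ (x_i·y_{i+1} − x_{i+1}·y_i), indices taken mod 6.
Cross-terms: -12, -228, -8, -186, -84, -4  ⇒  Σ = -522
Signed area = Σ/2 = -261 (negative ⇒ clockwise traversal).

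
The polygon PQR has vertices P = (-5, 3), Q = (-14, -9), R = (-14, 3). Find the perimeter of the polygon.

|PQ| = √((-9)² + (-12)²) = √225 = 15
|QR| = √((0)² + (12)²) = √144 = 12
|RP| = √((9)² + (0)²) = √81 = 9
Perimeter = 15 + 12 + 9 = 36.

36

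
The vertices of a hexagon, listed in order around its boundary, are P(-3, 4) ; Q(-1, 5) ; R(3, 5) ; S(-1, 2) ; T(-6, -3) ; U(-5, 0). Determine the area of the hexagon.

20

Cross-terms: -11, -20, 11, 15, -15, -20  ⇒  Σ = -40
Area = |Σ|/2 = 20.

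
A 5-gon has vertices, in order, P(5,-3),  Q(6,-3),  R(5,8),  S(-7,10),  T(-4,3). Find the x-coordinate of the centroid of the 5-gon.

Apply the shoelace formula. First the cross-terms c_i = x_i·y_{i+1} − x_{i+1}·y_i:
  3, 63, 106, 19, -3  ⇒  2A = 188, A = 94.
Then Σ (x_i + x_{i+1})·c_i = 302, so x̄ = 302 / (6·94) = 151/282.

151/282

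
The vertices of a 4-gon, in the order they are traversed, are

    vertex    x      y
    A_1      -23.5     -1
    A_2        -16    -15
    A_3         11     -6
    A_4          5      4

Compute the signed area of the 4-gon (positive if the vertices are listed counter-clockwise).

380.25

Cross-terms: 336.5, 261, 74, 89  ⇒  Σ = 760.5
Signed area = Σ/2 = 380.25 (positive ⇒ counter-clockwise traversal).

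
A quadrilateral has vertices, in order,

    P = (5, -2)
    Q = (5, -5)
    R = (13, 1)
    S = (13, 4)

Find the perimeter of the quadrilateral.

|PQ| = √((0)² + (-3)²) = √9 = 3
|QR| = √((8)² + (6)²) = √100 = 10
|RS| = √((0)² + (3)²) = √9 = 3
|SP| = √((-8)² + (-6)²) = √100 = 10
Perimeter = 3 + 10 + 3 + 10 = 26.

26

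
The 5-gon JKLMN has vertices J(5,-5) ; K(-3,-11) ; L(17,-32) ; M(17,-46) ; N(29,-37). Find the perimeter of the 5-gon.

|JK| = √((-8)² + (-6)²) = √100 = 10
|KL| = √((20)² + (-21)²) = √841 = 29
|LM| = √((0)² + (-14)²) = √196 = 14
|MN| = √((12)² + (9)²) = √225 = 15
|NJ| = √((-24)² + (32)²) = √1600 = 40
Perimeter = 10 + 29 + 14 + 15 + 40 = 108.

108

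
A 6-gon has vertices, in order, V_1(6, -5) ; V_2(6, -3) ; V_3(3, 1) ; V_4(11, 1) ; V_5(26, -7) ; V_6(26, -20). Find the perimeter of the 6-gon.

70

|V_1V_2| = √((0)² + (2)²) = √4 = 2
|V_2V_3| = √((-3)² + (4)²) = √25 = 5
|V_3V_4| = √((8)² + (0)²) = √64 = 8
|V_4V_5| = √((15)² + (-8)²) = √289 = 17
|V_5V_6| = √((0)² + (-13)²) = √169 = 13
|V_6V_1| = √((-20)² + (15)²) = √625 = 25
Perimeter = 2 + 5 + 8 + 17 + 13 + 25 = 70.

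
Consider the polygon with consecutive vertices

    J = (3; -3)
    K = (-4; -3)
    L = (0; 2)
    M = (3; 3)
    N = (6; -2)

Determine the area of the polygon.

Apply the surveyor's formula: 2A = Σ (x_i·y_{i+1} − x_{i+1}·y_i), indices taken mod 5.
J→K: (3)(-3) − (-4)(-3) = -21
K→L: (-4)(2) − (0)(-3) = -8
L→M: (0)(3) − (3)(2) = -6
M→N: (3)(-2) − (6)(3) = -24
N→J: (6)(-3) − (3)(-2) = -12
Σ = -71
Area = |Σ|/2 = 35.5.

35.5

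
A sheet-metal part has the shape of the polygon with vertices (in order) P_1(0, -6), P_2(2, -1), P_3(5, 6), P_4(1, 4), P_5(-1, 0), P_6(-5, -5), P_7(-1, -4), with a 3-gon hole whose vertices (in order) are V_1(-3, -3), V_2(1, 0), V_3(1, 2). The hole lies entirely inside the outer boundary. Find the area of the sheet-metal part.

32.5

Outer boundary:
Apply Gauss's area formula: 2A = Σ (x_i·y_{i+1} − x_{i+1}·y_i), indices taken mod 7.
Cross-terms: 12, 17, 14, 4, 5, 15, 6  ⇒  Σ = 73
Area = |Σ|/2 = 36.5.
Hole:
Σ = (3) + (2) + (3) = 8
Area = |Σ|/2 = 4.
Net area = 36.5 − 4 = 32.5.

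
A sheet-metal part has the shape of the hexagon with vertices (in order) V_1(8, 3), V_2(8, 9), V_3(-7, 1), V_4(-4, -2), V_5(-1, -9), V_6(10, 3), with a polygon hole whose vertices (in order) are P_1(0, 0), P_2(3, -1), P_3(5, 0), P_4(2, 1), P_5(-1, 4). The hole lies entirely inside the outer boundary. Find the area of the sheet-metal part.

Outer boundary:
Apply the surveyor's formula: 2A = Σ (x_i·y_{i+1} − x_{i+1}·y_i), indices taken mod 6.
Σ = (48) + (71) + (18) + (34) + (87) + (6) = 264
Area = |Σ|/2 = 132.
Hole:
Apply Gauss's area formula: 2A = Σ (x_i·y_{i+1} − x_{i+1}·y_i), indices taken mod 5.
Cross-terms: 0, 5, 5, 9, 0  ⇒  Σ = 19
Area = |Σ|/2 = 9.5.
Net area = 132 − 9.5 = 122.5.

122.5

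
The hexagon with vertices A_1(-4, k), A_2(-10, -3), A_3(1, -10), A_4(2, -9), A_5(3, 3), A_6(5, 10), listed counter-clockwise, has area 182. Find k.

The doubled signed area Σ (x_i y_{i+1} − x_{i+1} y_i) is linear in k.
With k=0 it equals 214; the coefficient of k is 15 (from the two edges through A_1).
So 15·k + 214 = 2·182 = 364 ⇒ k = 10.

10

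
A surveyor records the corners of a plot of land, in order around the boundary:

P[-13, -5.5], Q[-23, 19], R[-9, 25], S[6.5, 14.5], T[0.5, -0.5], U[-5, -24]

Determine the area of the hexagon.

690

Apply the shoelace formula: 2A = Σ (x_i·y_{i+1} − x_{i+1}·y_i), indices taken mod 6.
Σ = (-373.5) + (-404) + (-293) + (-10.5) + (-14.5) + (-284.5) = -1380
Area = |Σ|/2 = 690.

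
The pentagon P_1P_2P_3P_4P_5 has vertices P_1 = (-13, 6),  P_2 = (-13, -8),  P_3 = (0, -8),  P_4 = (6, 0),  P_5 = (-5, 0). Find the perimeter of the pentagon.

58

|P_1P_2| = √((0)² + (-14)²) = √196 = 14
|P_2P_3| = √((13)² + (0)²) = √169 = 13
|P_3P_4| = √((6)² + (8)²) = √100 = 10
|P_4P_5| = √((-11)² + (0)²) = √121 = 11
|P_5P_1| = √((-8)² + (6)²) = √100 = 10
Perimeter = 14 + 13 + 10 + 11 + 10 = 58.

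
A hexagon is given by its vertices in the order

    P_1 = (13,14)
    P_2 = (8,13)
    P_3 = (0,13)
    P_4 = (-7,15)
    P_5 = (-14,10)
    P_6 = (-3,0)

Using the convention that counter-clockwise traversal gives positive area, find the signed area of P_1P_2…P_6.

190

Apply the shoelace (surveyor's) formula: 2A = Σ (x_i·y_{i+1} − x_{i+1}·y_i), indices taken mod 6.
P_1→P_2: (13)(13) − (8)(14) = 57
P_2→P_3: (8)(13) − (0)(13) = 104
P_3→P_4: (0)(15) − (-7)(13) = 91
P_4→P_5: (-7)(10) − (-14)(15) = 140
P_5→P_6: (-14)(0) − (-3)(10) = 30
P_6→P_1: (-3)(14) − (13)(0) = -42
Σ = 380
Signed area = Σ/2 = 190 (positive ⇒ counter-clockwise traversal).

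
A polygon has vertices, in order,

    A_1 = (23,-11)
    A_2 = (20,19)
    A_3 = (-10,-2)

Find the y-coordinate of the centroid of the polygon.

Apply Gauss's area formula. First the cross-terms c_i = x_i·y_{i+1} − x_{i+1}·y_i:
  657, 150, 156  ⇒  2A = 963, A = 481.5.
Then Σ (y_i + y_{i+1})·c_i = 5778, so ȳ = 5778 / (6·481.5) = 2.

2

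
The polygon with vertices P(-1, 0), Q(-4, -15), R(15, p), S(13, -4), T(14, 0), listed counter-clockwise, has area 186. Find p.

-8

The doubled signed area Σ (x_i y_{i+1} − x_{i+1} y_i) is linear in p.
With p=0 it equals 236; the coefficient of p is -17 (from the two edges through R).
So -17·p + 236 = 2·186 = 372 ⇒ p = -8.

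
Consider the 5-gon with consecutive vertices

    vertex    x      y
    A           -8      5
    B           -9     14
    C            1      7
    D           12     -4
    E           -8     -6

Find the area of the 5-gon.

Apply the shoelace formula: 2A = Σ (x_i·y_{i+1} − x_{i+1}·y_i), indices taken mod 5.
Cross-terms: -67, -77, -88, -104, -88  ⇒  Σ = -424
Area = |Σ|/2 = 212.

212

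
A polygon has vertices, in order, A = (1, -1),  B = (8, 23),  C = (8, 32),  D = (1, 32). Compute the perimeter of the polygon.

|AB| = √((7)² + (24)²) = √625 = 25
|BC| = √((0)² + (9)²) = √81 = 9
|CD| = √((-7)² + (0)²) = √49 = 7
|DA| = √((0)² + (-33)²) = √1089 = 33
Perimeter = 25 + 9 + 7 + 33 = 74.

74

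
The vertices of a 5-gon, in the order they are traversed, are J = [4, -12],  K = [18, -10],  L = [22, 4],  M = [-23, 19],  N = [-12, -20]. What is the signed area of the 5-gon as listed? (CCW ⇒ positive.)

945

Apply the shoelace (surveyor's) formula: 2A = Σ (x_i·y_{i+1} − x_{i+1}·y_i), indices taken mod 5.
Cross-terms: 176, 292, 510, 688, 224  ⇒  Σ = 1890
Signed area = Σ/2 = 945 (positive ⇒ counter-clockwise traversal).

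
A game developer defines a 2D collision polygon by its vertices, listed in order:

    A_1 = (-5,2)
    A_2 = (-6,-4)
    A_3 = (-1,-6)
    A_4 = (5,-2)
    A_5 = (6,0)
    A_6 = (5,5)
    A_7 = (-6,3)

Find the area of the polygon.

Σ = (32) + (32) + (32) + (12) + (30) + (45) + (3) = 186
Area = |Σ|/2 = 93.

93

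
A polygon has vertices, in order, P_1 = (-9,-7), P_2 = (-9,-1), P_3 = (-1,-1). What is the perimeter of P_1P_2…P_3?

24

|P_1P_2| = √((0)² + (6)²) = √36 = 6
|P_2P_3| = √((8)² + (0)²) = √64 = 8
|P_3P_1| = √((-8)² + (-6)²) = √100 = 10
Perimeter = 6 + 8 + 10 = 24.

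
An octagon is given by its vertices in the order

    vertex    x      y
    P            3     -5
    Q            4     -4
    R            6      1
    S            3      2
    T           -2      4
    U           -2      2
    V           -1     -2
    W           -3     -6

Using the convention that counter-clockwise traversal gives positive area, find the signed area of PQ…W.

52

Σ = (8) + (28) + (9) + (16) + (4) + (6) + (0) + (33) = 104
Signed area = Σ/2 = 52 (positive ⇒ counter-clockwise traversal).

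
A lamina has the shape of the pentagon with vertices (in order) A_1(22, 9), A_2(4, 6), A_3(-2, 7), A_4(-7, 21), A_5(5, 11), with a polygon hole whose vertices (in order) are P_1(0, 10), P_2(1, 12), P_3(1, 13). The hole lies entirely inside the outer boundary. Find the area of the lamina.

117.5

Outer boundary:
Σ = (96) + (40) + (7) + (-182) + (-197) = -236
Area = |Σ|/2 = 118.
Hole:
Apply the surveyor's formula: 2A = Σ (x_i·y_{i+1} − x_{i+1}·y_i), indices taken mod 3.
Σ = (-10) + (1) + (10) = 1
Area = |Σ|/2 = 0.5.
Net area = 118 − 0.5 = 117.5.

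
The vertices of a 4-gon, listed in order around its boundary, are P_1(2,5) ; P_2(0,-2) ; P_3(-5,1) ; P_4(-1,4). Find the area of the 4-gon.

23

Apply the surveyor's formula: 2A = Σ (x_i·y_{i+1} − x_{i+1}·y_i), indices taken mod 4.
Σ = (-4) + (-10) + (-19) + (-13) = -46
Area = |Σ|/2 = 23.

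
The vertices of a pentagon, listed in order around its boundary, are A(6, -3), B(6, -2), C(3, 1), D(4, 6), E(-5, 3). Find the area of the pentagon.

35.5

Apply the surveyor's formula: 2A = Σ (x_i·y_{i+1} − x_{i+1}·y_i), indices taken mod 5.
Σ = (6) + (12) + (14) + (42) + (-3) = 71
Area = |Σ|/2 = 35.5.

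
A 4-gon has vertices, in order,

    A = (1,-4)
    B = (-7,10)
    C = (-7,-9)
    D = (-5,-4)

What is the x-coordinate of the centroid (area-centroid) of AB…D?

-823/183

Apply the surveyor's formula. First the cross-terms c_i = x_i·y_{i+1} − x_{i+1}·y_i:
  -18, 133, -17, 24  ⇒  2A = 122, A = 61.
Then Σ (x_i + x_{i+1})·c_i = -1646, so x̄ = -1646 / (6·61) = -823/183.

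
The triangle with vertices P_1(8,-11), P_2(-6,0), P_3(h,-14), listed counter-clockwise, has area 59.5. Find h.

1

Write out the shoelace sum; only the two edges meeting at P_3 involve h:
2·Area = [((-6)·(-14) − h·0) + (h·(-11) − 8·(-14))] + -66
       = -11·h + 130 = 119
⇒ h = 1.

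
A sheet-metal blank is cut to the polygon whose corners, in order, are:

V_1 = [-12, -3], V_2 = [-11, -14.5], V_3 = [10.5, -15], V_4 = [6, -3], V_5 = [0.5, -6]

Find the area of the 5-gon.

Apply the shoelace formula: 2A = Σ (x_i·y_{i+1} − x_{i+1}·y_i), indices taken mod 5.
Cross-terms: 141, 317.25, 58.5, -34.5, -73.5  ⇒  Σ = 408.75
Area = |Σ|/2 = 204.375.

204.375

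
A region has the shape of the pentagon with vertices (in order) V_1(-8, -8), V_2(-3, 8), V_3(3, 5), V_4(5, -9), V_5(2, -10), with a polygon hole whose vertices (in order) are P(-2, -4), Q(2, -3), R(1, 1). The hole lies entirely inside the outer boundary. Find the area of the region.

Outer boundary:
Apply the shoelace (surveyor's) formula: 2A = Σ (x_i·y_{i+1} − x_{i+1}·y_i), indices taken mod 5.
Cross-terms: -88, -39, -52, -32, -96  ⇒  Σ = -307
Area = |Σ|/2 = 153.5.
Hole:
Apply Gauss's area formula: 2A = Σ (x_i·y_{i+1} − x_{i+1}·y_i), indices taken mod 3.
Σ = (14) + (5) + (-2) = 17
Area = |Σ|/2 = 8.5.
Net area = 153.5 − 8.5 = 145.

145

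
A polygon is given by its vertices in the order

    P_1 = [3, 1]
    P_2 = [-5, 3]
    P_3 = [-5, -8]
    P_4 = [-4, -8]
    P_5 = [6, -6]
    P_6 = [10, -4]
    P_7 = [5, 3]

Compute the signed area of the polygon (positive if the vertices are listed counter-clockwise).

115.5

P_1→P_2: (3)(3) − (-5)(1) = 14
P_2→P_3: (-5)(-8) − (-5)(3) = 55
P_3→P_4: (-5)(-8) − (-4)(-8) = 8
P_4→P_5: (-4)(-6) − (6)(-8) = 72
P_5→P_6: (6)(-4) − (10)(-6) = 36
P_6→P_7: (10)(3) − (5)(-4) = 50
P_7→P_1: (5)(1) − (3)(3) = -4
Σ = 231
Signed area = Σ/2 = 115.5 (positive ⇒ counter-clockwise traversal).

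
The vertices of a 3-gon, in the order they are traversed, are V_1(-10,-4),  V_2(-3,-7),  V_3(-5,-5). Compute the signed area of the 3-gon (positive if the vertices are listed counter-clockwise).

4

Σ = (58) + (-20) + (-30) = 8
Signed area = Σ/2 = 4 (positive ⇒ counter-clockwise traversal).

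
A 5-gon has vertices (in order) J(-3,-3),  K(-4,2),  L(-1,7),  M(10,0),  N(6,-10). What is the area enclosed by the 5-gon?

131

Apply the shoelace (surveyor's) formula: 2A = Σ (x_i·y_{i+1} − x_{i+1}·y_i), indices taken mod 5.
Cross-terms: -18, -26, -70, -100, -48  ⇒  Σ = -262
Area = |Σ|/2 = 131.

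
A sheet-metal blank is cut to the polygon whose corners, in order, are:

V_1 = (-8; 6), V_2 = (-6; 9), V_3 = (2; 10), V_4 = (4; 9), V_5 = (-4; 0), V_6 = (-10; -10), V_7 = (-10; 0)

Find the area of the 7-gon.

Cross-terms: -36, -78, -22, 36, 40, -100, -60  ⇒  Σ = -220
Area = |Σ|/2 = 110.

110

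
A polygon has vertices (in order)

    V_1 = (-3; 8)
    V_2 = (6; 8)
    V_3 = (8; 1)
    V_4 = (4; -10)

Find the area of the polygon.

Apply Gauss's area formula: 2A = Σ (x_i·y_{i+1} − x_{i+1}·y_i), indices taken mod 4.
Σ = (-72) + (-58) + (-84) + (2) = -212
Area = |Σ|/2 = 106.

106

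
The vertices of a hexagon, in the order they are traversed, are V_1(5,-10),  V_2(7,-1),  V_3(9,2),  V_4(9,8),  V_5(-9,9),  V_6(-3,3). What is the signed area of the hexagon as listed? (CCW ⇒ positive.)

155

Apply the shoelace formula: 2A = Σ (x_i·y_{i+1} − x_{i+1}·y_i), indices taken mod 6.
Σ = (65) + (23) + (54) + (153) + (0) + (15) = 310
Signed area = Σ/2 = 155 (positive ⇒ counter-clockwise traversal).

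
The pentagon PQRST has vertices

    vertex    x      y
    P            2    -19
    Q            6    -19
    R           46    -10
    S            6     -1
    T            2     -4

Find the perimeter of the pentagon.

106

|PQ| = √((4)² + (0)²) = √16 = 4
|QR| = √((40)² + (9)²) = √1681 = 41
|RS| = √((-40)² + (9)²) = √1681 = 41
|ST| = √((-4)² + (-3)²) = √25 = 5
|TP| = √((0)² + (-15)²) = √225 = 15
Perimeter = 4 + 41 + 41 + 5 + 15 = 106.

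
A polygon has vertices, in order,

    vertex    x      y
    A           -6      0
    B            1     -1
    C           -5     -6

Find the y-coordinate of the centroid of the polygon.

-7/3

Apply the shoelace (surveyor's) formula. First the cross-terms c_i = x_i·y_{i+1} − x_{i+1}·y_i:
  6, -11, -36  ⇒  2A = -41, A = -20.5.
Then Σ (y_i + y_{i+1})·c_i = 287, so ȳ = 287 / (6·(-20.5)) = -7/3.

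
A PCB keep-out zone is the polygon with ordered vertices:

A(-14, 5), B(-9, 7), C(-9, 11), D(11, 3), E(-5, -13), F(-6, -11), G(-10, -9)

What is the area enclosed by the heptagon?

310

Apply the shoelace (surveyor's) formula: 2A = Σ (x_i·y_{i+1} − x_{i+1}·y_i), indices taken mod 7.
Σ = (-53) + (-36) + (-148) + (-128) + (-23) + (-56) + (-176) = -620
Area = |Σ|/2 = 310.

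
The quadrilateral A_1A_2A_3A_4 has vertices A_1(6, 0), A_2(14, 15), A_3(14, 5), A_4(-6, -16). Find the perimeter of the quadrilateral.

76

|A_1A_2| = √((8)² + (15)²) = √289 = 17
|A_2A_3| = √((0)² + (-10)²) = √100 = 10
|A_3A_4| = √((-20)² + (-21)²) = √841 = 29
|A_4A_1| = √((12)² + (16)²) = √400 = 20
Perimeter = 17 + 10 + 29 + 20 = 76.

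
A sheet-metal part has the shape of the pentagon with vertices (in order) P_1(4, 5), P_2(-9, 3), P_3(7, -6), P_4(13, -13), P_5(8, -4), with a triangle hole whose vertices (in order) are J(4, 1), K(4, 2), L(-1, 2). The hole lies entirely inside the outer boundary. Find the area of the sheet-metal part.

Outer boundary:
Apply the shoelace formula: 2A = Σ (x_i·y_{i+1} − x_{i+1}·y_i), indices taken mod 5.
P_1→P_2: (4)(3) − (-9)(5) = 57
P_2→P_3: (-9)(-6) − (7)(3) = 33
P_3→P_4: (7)(-13) − (13)(-6) = -13
P_4→P_5: (13)(-4) − (8)(-13) = 52
P_5→P_1: (8)(5) − (4)(-4) = 56
Σ = 185
Area = |Σ|/2 = 92.5.
Hole:
Σ = (4) + (10) + (-9) = 5
Area = |Σ|/2 = 2.5.
Net area = 92.5 − 2.5 = 90.

90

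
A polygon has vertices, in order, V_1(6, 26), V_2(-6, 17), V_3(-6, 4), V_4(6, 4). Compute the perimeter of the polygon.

62

|V_1V_2| = √((-12)² + (-9)²) = √225 = 15
|V_2V_3| = √((0)² + (-13)²) = √169 = 13
|V_3V_4| = √((12)² + (0)²) = √144 = 12
|V_4V_1| = √((0)² + (22)²) = √484 = 22
Perimeter = 15 + 13 + 12 + 22 = 62.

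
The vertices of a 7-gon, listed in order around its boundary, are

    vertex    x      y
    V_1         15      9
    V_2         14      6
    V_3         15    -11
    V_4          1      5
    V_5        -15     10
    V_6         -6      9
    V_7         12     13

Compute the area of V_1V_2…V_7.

V_1→V_2: (15)(6) − (14)(9) = -36
V_2→V_3: (14)(-11) − (15)(6) = -244
V_3→V_4: (15)(5) − (1)(-11) = 86
V_4→V_5: (1)(10) − (-15)(5) = 85
V_5→V_6: (-15)(9) − (-6)(10) = -75
V_6→V_7: (-6)(13) − (12)(9) = -186
V_7→V_1: (12)(9) − (15)(13) = -87
Σ = -457
Area = |Σ|/2 = 228.5.

228.5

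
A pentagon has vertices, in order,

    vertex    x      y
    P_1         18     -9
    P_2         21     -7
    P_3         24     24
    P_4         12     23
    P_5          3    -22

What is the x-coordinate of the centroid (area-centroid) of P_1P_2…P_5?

Apply the shoelace (surveyor's) formula. First the cross-terms c_i = x_i·y_{i+1} − x_{i+1}·y_i:
  63, 672, 264, -333, 369  ⇒  2A = 1035, A = 517.5.
Then Σ (x_i + x_{i+1})·c_i = 44955, so x̄ = 44955 / (6·517.5) = 333/23.

333/23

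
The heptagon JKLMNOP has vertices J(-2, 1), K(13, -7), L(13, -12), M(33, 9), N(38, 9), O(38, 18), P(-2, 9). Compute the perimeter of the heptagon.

|JK| = √((15)² + (-8)²) = √289 = 17
|KL| = √((0)² + (-5)²) = √25 = 5
|LM| = √((20)² + (21)²) = √841 = 29
|MN| = √((5)² + (0)²) = √25 = 5
|NO| = √((0)² + (9)²) = √81 = 9
|OP| = √((-40)² + (-9)²) = √1681 = 41
|PJ| = √((0)² + (-8)²) = √64 = 8
Perimeter = 17 + 5 + 29 + 5 + 9 + 41 + 8 = 114.

114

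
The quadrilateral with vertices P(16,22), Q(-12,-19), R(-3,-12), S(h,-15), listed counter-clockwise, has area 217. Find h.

3

The doubled signed area Σ (x_i y_{i+1} − x_{i+1} y_i) is linear in h.
With h=0 it equals 332; the coefficient of h is 34 (from the two edges through S).
So 34·h + 332 = 2·217 = 434 ⇒ h = 3.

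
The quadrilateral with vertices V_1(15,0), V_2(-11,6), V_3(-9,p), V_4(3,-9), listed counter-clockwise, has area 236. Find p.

-8

The doubled signed area Σ (x_i y_{i+1} − x_{i+1} y_i) is linear in p.
With p=0 it equals 360; the coefficient of p is -14 (from the two edges through V_3).
So -14·p + 360 = 2·236 = 472 ⇒ p = -8.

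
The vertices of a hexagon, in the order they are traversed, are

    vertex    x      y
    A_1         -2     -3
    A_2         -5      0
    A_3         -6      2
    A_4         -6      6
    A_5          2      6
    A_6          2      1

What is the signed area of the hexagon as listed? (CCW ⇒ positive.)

-55.5

Σ = (-15) + (-10) + (-24) + (-48) + (-10) + (-4) = -111
Signed area = Σ/2 = -55.5 (negative ⇒ clockwise traversal).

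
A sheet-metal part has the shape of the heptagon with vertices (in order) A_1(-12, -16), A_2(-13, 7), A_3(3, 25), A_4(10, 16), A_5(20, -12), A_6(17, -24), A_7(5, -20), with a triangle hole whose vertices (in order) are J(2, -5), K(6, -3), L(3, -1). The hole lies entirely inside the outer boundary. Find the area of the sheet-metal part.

Outer boundary:
Apply Gauss's area formula: 2A = Σ (x_i·y_{i+1} − x_{i+1}·y_i), indices taken mod 7.
A_1→A_2: (-12)(7) − (-13)(-16) = -292
A_2→A_3: (-13)(25) − (3)(7) = -346
A_3→A_4: (3)(16) − (10)(25) = -202
A_4→A_5: (10)(-12) − (20)(16) = -440
A_5→A_6: (20)(-24) − (17)(-12) = -276
A_6→A_7: (17)(-20) − (5)(-24) = -220
A_7→A_1: (5)(-16) − (-12)(-20) = -320
Σ = -2096
Area = |Σ|/2 = 1048.
Hole:
Apply the shoelace (surveyor's) formula: 2A = Σ (x_i·y_{i+1} − x_{i+1}·y_i), indices taken mod 3.
Σ = (24) + (3) + (-13) = 14
Area = |Σ|/2 = 7.
Net area = 1048 − 7 = 1041.

1041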